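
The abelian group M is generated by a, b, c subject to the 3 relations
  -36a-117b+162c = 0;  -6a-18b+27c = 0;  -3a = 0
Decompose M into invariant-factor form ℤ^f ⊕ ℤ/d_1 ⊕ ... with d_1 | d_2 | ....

Answer: M ≅ ℤ/3 ⊕ ℤ/9 ⊕ ℤ/27

Derivation:
rank_ℚ(R)=3; free=3−3=0
SNF(R) diag = [3, 9, 27] → torsion [3, 9, 27]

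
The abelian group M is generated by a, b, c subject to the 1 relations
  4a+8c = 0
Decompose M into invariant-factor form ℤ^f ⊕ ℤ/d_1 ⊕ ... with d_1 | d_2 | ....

Answer: M ≅ ℤ^2 ⊕ ℤ/4

Derivation:
rank_ℚ(R)=1; free=3−1=2
SNF(R) diag = [4] → torsion [4]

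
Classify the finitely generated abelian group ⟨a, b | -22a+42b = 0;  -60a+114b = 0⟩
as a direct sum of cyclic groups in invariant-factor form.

Answer: M ≅ ℤ/2 ⊕ ℤ/6

Derivation:
rank_ℚ(R)=2; free=2−2=0
SNF(R) diag = [2, 6] → torsion [2, 6]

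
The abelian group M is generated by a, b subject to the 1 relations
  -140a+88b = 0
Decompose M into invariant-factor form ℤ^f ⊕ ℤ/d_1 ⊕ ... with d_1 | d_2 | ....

rank_ℚ(R)=1; free=2−1=1
SNF(R) diag = [4] → torsion [4]

Answer: M ≅ ℤ^1 ⊕ ℤ/4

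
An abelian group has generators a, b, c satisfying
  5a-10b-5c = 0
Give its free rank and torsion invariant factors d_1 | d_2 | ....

Answer: M ≅ ℤ^2 ⊕ ℤ/5

Derivation:
rank_ℚ(R)=1; free=3−1=2
SNF(R) diag = [5] → torsion [5]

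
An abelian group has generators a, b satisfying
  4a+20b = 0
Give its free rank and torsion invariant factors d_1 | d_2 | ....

rank_ℚ(R)=1; free=2−1=1
SNF(R) diag = [4] → torsion [4]

Answer: M ≅ ℤ^1 ⊕ ℤ/4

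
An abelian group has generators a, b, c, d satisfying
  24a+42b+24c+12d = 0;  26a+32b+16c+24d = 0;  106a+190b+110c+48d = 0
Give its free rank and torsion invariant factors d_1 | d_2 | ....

Answer: M ≅ ℤ^1 ⊕ ℤ/2 ⊕ ℤ/6 ⊕ ℤ/6

Derivation:
rank_ℚ(R)=3; free=4−3=1
SNF(R) diag = [2, 6, 6] → torsion [2, 6, 6]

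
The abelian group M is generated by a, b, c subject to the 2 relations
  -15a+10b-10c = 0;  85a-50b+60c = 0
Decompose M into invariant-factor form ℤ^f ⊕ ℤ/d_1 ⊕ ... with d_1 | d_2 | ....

Answer: M ≅ ℤ^1 ⊕ ℤ/5 ⊕ ℤ/10

Derivation:
rank_ℚ(R)=2; free=3−2=1
SNF(R) diag = [5, 10] → torsion [5, 10]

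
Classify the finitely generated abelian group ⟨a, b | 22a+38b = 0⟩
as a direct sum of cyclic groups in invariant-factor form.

Answer: M ≅ ℤ^1 ⊕ ℤ/2

Derivation:
rank_ℚ(R)=1; free=2−1=1
SNF(R) diag = [2] → torsion [2]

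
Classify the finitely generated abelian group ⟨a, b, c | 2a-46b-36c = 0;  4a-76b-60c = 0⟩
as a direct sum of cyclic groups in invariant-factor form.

rank_ℚ(R)=2; free=3−2=1
SNF(R) diag = [2, 4] → torsion [2, 4]

Answer: M ≅ ℤ^1 ⊕ ℤ/2 ⊕ ℤ/4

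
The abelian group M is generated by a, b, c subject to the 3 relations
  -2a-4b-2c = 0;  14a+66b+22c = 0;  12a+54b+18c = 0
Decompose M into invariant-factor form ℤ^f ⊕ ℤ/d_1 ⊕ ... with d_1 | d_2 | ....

Answer: M ≅ ℤ/2 ⊕ ℤ/2 ⊕ ℤ/6

Derivation:
rank_ℚ(R)=3; free=3−3=0
SNF(R) diag = [2, 2, 6] → torsion [2, 2, 6]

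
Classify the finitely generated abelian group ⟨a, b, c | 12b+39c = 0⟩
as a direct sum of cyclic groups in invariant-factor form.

rank_ℚ(R)=1; free=3−1=2
SNF(R) diag = [3] → torsion [3]

Answer: M ≅ ℤ^2 ⊕ ℤ/3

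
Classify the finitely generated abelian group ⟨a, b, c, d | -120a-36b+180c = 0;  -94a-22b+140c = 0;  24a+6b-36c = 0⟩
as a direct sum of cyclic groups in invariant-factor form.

Answer: M ≅ ℤ^1 ⊕ ℤ/2 ⊕ ℤ/6 ⊕ ℤ/12

Derivation:
rank_ℚ(R)=3; free=4−3=1
SNF(R) diag = [2, 6, 12] → torsion [2, 6, 12]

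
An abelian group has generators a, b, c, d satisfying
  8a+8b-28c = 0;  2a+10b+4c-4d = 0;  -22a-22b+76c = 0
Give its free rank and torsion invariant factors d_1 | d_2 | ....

Answer: M ≅ ℤ^1 ⊕ ℤ/2 ⊕ ℤ/4 ⊕ ℤ/4

Derivation:
rank_ℚ(R)=3; free=4−3=1
SNF(R) diag = [2, 4, 4] → torsion [2, 4, 4]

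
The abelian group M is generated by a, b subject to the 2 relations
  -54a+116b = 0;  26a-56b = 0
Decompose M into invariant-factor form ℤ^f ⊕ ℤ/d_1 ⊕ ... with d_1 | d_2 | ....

Answer: M ≅ ℤ/2 ⊕ ℤ/4

Derivation:
rank_ℚ(R)=2; free=2−2=0
SNF(R) diag = [2, 4] → torsion [2, 4]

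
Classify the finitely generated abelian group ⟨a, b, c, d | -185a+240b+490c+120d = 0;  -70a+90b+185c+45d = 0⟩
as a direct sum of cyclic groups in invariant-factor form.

Answer: M ≅ ℤ^2 ⊕ ℤ/5 ⊕ ℤ/15

Derivation:
rank_ℚ(R)=2; free=4−2=2
SNF(R) diag = [5, 15] → torsion [5, 15]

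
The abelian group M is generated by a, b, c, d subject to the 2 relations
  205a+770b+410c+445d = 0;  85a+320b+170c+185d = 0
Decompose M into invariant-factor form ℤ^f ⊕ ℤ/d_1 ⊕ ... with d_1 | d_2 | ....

Answer: M ≅ ℤ^2 ⊕ ℤ/5 ⊕ ℤ/10

Derivation:
rank_ℚ(R)=2; free=4−2=2
SNF(R) diag = [5, 10] → torsion [5, 10]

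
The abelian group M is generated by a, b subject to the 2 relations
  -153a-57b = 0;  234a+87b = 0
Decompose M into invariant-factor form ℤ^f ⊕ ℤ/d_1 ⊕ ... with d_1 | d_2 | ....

Answer: M ≅ ℤ/3 ⊕ ℤ/9

Derivation:
rank_ℚ(R)=2; free=2−2=0
SNF(R) diag = [3, 9] → torsion [3, 9]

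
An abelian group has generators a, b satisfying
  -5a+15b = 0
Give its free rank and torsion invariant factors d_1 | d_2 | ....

Answer: M ≅ ℤ^1 ⊕ ℤ/5

Derivation:
rank_ℚ(R)=1; free=2−1=1
SNF(R) diag = [5] → torsion [5]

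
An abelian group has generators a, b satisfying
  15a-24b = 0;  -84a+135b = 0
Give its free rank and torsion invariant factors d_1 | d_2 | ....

Answer: M ≅ ℤ/3 ⊕ ℤ/3

Derivation:
rank_ℚ(R)=2; free=2−2=0
SNF(R) diag = [3, 3] → torsion [3, 3]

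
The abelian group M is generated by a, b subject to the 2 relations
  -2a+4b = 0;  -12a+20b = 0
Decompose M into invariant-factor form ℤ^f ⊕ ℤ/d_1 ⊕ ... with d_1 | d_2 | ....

rank_ℚ(R)=2; free=2−2=0
SNF(R) diag = [2, 4] → torsion [2, 4]

Answer: M ≅ ℤ/2 ⊕ ℤ/4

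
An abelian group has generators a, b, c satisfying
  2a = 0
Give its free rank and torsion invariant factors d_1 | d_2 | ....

Answer: M ≅ ℤ^2 ⊕ ℤ/2

Derivation:
rank_ℚ(R)=1; free=3−1=2
SNF(R) diag = [2] → torsion [2]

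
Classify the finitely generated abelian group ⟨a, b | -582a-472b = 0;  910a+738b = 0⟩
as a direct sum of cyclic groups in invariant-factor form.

rank_ℚ(R)=2; free=2−2=0
SNF(R) diag = [2, 2] → torsion [2, 2]

Answer: M ≅ ℤ/2 ⊕ ℤ/2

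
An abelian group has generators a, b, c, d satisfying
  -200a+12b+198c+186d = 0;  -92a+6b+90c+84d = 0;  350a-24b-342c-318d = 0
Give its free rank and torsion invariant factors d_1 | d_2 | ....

rank_ℚ(R)=3; free=4−3=1
SNF(R) diag = [2, 6, 18] → torsion [2, 6, 18]

Answer: M ≅ ℤ^1 ⊕ ℤ/2 ⊕ ℤ/6 ⊕ ℤ/18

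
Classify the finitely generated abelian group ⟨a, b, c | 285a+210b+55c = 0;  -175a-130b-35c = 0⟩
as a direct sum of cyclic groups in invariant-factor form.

Answer: M ≅ ℤ^1 ⊕ ℤ/5 ⊕ ℤ/10

Derivation:
rank_ℚ(R)=2; free=3−2=1
SNF(R) diag = [5, 10] → torsion [5, 10]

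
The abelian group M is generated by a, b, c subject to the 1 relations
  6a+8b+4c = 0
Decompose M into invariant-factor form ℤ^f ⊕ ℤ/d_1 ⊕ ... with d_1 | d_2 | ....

Answer: M ≅ ℤ^2 ⊕ ℤ/2

Derivation:
rank_ℚ(R)=1; free=3−1=2
SNF(R) diag = [2] → torsion [2]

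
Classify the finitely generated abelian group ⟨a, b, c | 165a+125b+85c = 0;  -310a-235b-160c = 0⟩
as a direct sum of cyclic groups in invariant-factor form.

rank_ℚ(R)=2; free=3−2=1
SNF(R) diag = [5, 5] → torsion [5, 5]

Answer: M ≅ ℤ^1 ⊕ ℤ/5 ⊕ ℤ/5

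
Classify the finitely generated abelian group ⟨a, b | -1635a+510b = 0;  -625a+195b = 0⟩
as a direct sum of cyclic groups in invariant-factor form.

rank_ℚ(R)=2; free=2−2=0
SNF(R) diag = [5, 15] → torsion [5, 15]

Answer: M ≅ ℤ/5 ⊕ ℤ/15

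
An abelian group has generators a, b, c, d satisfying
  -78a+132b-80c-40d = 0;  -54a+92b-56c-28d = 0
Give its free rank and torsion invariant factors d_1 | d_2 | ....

rank_ℚ(R)=2; free=4−2=2
SNF(R) diag = [2, 4] → torsion [2, 4]

Answer: M ≅ ℤ^2 ⊕ ℤ/2 ⊕ ℤ/4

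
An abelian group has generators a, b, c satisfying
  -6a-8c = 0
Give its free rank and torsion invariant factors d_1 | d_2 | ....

Answer: M ≅ ℤ^2 ⊕ ℤ/2

Derivation:
rank_ℚ(R)=1; free=3−1=2
SNF(R) diag = [2] → torsion [2]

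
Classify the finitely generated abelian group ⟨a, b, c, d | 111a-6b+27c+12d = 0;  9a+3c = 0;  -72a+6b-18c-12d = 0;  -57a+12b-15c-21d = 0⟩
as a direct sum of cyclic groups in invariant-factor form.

Answer: M ≅ ℤ/3 ⊕ ℤ/3 ⊕ ℤ/6 ⊕ ℤ/12

Derivation:
rank_ℚ(R)=4; free=4−4=0
SNF(R) diag = [3, 3, 6, 12] → torsion [3, 3, 6, 12]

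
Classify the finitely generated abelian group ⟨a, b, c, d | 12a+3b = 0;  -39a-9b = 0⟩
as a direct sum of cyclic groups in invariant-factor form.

rank_ℚ(R)=2; free=4−2=2
SNF(R) diag = [3, 3] → torsion [3, 3]

Answer: M ≅ ℤ^2 ⊕ ℤ/3 ⊕ ℤ/3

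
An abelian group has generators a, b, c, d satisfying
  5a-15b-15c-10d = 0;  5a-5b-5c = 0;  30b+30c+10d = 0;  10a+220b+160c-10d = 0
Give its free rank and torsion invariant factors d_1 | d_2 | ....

rank_ℚ(R)=4; free=4−4=0
SNF(R) diag = [5, 10, 20, 60] → torsion [5, 10, 20, 60]

Answer: M ≅ ℤ/5 ⊕ ℤ/10 ⊕ ℤ/20 ⊕ ℤ/60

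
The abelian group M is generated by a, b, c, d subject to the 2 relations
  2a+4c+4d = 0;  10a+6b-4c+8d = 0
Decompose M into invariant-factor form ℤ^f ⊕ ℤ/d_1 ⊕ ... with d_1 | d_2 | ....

rank_ℚ(R)=2; free=4−2=2
SNF(R) diag = [2, 6] → torsion [2, 6]

Answer: M ≅ ℤ^2 ⊕ ℤ/2 ⊕ ℤ/6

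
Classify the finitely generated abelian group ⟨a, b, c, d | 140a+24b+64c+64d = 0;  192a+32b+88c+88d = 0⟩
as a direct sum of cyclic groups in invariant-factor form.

Answer: M ≅ ℤ^2 ⊕ ℤ/4 ⊕ ℤ/8

Derivation:
rank_ℚ(R)=2; free=4−2=2
SNF(R) diag = [4, 8] → torsion [4, 8]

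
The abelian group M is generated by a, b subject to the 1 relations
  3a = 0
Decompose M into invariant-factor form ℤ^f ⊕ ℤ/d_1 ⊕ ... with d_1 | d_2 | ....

Answer: M ≅ ℤ^1 ⊕ ℤ/3

Derivation:
rank_ℚ(R)=1; free=2−1=1
SNF(R) diag = [3] → torsion [3]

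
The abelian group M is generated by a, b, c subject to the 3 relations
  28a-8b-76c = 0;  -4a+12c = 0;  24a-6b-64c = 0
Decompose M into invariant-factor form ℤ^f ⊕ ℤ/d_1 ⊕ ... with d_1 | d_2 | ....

rank_ℚ(R)=3; free=3−3=0
SNF(R) diag = [2, 4, 8] → torsion [2, 4, 8]

Answer: M ≅ ℤ/2 ⊕ ℤ/4 ⊕ ℤ/8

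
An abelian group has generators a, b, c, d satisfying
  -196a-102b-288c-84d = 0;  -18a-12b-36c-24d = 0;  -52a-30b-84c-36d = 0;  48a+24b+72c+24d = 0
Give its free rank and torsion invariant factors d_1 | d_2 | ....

Answer: M ≅ ℤ/2 ⊕ ℤ/6 ⊕ ℤ/12 ⊕ ℤ/24

Derivation:
rank_ℚ(R)=4; free=4−4=0
SNF(R) diag = [2, 6, 12, 24] → torsion [2, 6, 12, 24]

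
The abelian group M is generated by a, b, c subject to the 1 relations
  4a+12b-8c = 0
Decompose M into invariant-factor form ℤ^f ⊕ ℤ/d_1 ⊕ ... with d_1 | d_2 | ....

Answer: M ≅ ℤ^2 ⊕ ℤ/4

Derivation:
rank_ℚ(R)=1; free=3−1=2
SNF(R) diag = [4] → torsion [4]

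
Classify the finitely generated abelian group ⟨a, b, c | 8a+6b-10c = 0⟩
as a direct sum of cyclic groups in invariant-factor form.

rank_ℚ(R)=1; free=3−1=2
SNF(R) diag = [2] → torsion [2]

Answer: M ≅ ℤ^2 ⊕ ℤ/2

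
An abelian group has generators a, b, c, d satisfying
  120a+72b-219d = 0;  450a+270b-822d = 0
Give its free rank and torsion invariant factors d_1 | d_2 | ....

rank_ℚ(R)=2; free=4−2=2
SNF(R) diag = [3, 6] → torsion [3, 6]

Answer: M ≅ ℤ^2 ⊕ ℤ/3 ⊕ ℤ/6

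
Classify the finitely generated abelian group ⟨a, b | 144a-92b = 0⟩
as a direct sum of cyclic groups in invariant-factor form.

Answer: M ≅ ℤ^1 ⊕ ℤ/4

Derivation:
rank_ℚ(R)=1; free=2−1=1
SNF(R) diag = [4] → torsion [4]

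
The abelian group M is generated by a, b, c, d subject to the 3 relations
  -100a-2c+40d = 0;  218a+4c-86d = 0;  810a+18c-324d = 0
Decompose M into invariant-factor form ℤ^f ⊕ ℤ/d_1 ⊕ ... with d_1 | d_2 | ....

rank_ℚ(R)=3; free=4−3=1
SNF(R) diag = [2, 6, 18] → torsion [2, 6, 18]

Answer: M ≅ ℤ^1 ⊕ ℤ/2 ⊕ ℤ/6 ⊕ ℤ/18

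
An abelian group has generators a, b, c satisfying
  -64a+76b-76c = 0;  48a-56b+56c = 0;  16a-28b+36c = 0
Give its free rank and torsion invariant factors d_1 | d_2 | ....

rank_ℚ(R)=3; free=3−3=0
SNF(R) diag = [4, 8, 16] → torsion [4, 8, 16]

Answer: M ≅ ℤ/4 ⊕ ℤ/8 ⊕ ℤ/16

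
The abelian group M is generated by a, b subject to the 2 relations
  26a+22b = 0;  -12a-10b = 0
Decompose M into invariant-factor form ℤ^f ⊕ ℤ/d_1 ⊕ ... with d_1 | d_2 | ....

Answer: M ≅ ℤ/2 ⊕ ℤ/2

Derivation:
rank_ℚ(R)=2; free=2−2=0
SNF(R) diag = [2, 2] → torsion [2, 2]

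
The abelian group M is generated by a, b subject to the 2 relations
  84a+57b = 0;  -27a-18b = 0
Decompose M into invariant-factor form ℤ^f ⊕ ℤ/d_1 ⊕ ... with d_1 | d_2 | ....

Answer: M ≅ ℤ/3 ⊕ ℤ/9

Derivation:
rank_ℚ(R)=2; free=2−2=0
SNF(R) diag = [3, 9] → torsion [3, 9]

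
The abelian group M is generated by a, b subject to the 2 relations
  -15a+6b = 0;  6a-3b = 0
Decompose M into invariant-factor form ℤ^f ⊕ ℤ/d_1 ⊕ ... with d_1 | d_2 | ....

Answer: M ≅ ℤ/3 ⊕ ℤ/3

Derivation:
rank_ℚ(R)=2; free=2−2=0
SNF(R) diag = [3, 3] → torsion [3, 3]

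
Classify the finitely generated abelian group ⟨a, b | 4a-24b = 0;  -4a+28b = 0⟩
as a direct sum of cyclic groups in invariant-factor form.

rank_ℚ(R)=2; free=2−2=0
SNF(R) diag = [4, 4] → torsion [4, 4]

Answer: M ≅ ℤ/4 ⊕ ℤ/4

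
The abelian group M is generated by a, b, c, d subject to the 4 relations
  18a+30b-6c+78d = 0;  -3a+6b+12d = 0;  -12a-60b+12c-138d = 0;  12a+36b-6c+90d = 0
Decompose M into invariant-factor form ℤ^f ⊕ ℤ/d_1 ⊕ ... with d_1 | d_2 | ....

rank_ℚ(R)=4; free=4−4=0
SNF(R) diag = [3, 6, 6, 18] → torsion [3, 6, 6, 18]

Answer: M ≅ ℤ/3 ⊕ ℤ/6 ⊕ ℤ/6 ⊕ ℤ/18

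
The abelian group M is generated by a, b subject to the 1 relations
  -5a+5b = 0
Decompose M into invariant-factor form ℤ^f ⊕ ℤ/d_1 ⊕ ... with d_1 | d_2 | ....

Answer: M ≅ ℤ^1 ⊕ ℤ/5

Derivation:
rank_ℚ(R)=1; free=2−1=1
SNF(R) diag = [5] → torsion [5]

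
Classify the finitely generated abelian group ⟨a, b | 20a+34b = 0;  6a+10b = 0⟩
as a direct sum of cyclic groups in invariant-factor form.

rank_ℚ(R)=2; free=2−2=0
SNF(R) diag = [2, 2] → torsion [2, 2]

Answer: M ≅ ℤ/2 ⊕ ℤ/2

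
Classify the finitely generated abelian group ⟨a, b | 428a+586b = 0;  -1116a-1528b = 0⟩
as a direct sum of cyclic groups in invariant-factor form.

Answer: M ≅ ℤ/2 ⊕ ℤ/4

Derivation:
rank_ℚ(R)=2; free=2−2=0
SNF(R) diag = [2, 4] → torsion [2, 4]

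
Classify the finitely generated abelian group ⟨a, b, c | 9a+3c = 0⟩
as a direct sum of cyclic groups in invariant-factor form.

Answer: M ≅ ℤ^2 ⊕ ℤ/3

Derivation:
rank_ℚ(R)=1; free=3−1=2
SNF(R) diag = [3] → torsion [3]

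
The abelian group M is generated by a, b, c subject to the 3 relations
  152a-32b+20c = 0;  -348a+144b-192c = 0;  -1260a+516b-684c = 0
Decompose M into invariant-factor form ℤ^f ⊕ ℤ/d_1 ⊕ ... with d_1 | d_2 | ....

rank_ℚ(R)=3; free=3−3=0
SNF(R) diag = [4, 12, 12] → torsion [4, 12, 12]

Answer: M ≅ ℤ/4 ⊕ ℤ/12 ⊕ ℤ/12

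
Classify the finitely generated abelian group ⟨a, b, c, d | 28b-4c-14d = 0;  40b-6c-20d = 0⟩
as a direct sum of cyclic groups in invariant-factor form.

rank_ℚ(R)=2; free=4−2=2
SNF(R) diag = [2, 2] → torsion [2, 2]

Answer: M ≅ ℤ^2 ⊕ ℤ/2 ⊕ ℤ/2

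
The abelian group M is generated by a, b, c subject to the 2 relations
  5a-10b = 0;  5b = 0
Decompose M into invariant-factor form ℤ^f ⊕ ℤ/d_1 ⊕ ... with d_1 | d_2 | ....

rank_ℚ(R)=2; free=3−2=1
SNF(R) diag = [5, 5] → torsion [5, 5]

Answer: M ≅ ℤ^1 ⊕ ℤ/5 ⊕ ℤ/5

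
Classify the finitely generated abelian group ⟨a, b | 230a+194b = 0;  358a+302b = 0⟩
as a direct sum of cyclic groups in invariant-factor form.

rank_ℚ(R)=2; free=2−2=0
SNF(R) diag = [2, 4] → torsion [2, 4]

Answer: M ≅ ℤ/2 ⊕ ℤ/4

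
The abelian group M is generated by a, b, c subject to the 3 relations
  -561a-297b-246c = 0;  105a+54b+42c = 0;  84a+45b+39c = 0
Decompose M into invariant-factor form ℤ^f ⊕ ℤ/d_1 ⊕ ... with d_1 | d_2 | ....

Answer: M ≅ ℤ/3 ⊕ ℤ/9 ⊕ ℤ/27

Derivation:
rank_ℚ(R)=3; free=3−3=0
SNF(R) diag = [3, 9, 27] → torsion [3, 9, 27]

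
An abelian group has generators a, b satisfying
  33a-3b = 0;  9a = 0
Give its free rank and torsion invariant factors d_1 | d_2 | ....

rank_ℚ(R)=2; free=2−2=0
SNF(R) diag = [3, 9] → torsion [3, 9]

Answer: M ≅ ℤ/3 ⊕ ℤ/9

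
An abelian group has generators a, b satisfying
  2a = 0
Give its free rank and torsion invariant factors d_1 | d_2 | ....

rank_ℚ(R)=1; free=2−1=1
SNF(R) diag = [2] → torsion [2]

Answer: M ≅ ℤ^1 ⊕ ℤ/2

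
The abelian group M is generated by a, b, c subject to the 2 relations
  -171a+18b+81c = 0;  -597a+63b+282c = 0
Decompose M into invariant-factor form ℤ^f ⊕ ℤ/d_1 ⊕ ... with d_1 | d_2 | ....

Answer: M ≅ ℤ^1 ⊕ ℤ/3 ⊕ ℤ/9

Derivation:
rank_ℚ(R)=2; free=3−2=1
SNF(R) diag = [3, 9] → torsion [3, 9]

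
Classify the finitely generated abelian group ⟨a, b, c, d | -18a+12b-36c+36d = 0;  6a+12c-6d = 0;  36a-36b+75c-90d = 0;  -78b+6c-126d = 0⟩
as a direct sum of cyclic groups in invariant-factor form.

Answer: M ≅ ℤ/3 ⊕ ℤ/6 ⊕ ℤ/6 ⊕ ℤ/18

Derivation:
rank_ℚ(R)=4; free=4−4=0
SNF(R) diag = [3, 6, 6, 18] → torsion [3, 6, 6, 18]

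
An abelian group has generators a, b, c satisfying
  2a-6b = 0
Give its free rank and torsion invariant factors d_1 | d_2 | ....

Answer: M ≅ ℤ^2 ⊕ ℤ/2

Derivation:
rank_ℚ(R)=1; free=3−1=2
SNF(R) diag = [2] → torsion [2]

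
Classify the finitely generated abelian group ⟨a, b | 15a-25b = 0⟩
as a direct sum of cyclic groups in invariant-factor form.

Answer: M ≅ ℤ^1 ⊕ ℤ/5

Derivation:
rank_ℚ(R)=1; free=2−1=1
SNF(R) diag = [5] → torsion [5]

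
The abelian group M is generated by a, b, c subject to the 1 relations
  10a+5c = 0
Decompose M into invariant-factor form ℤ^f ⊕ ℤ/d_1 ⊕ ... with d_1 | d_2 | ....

rank_ℚ(R)=1; free=3−1=2
SNF(R) diag = [5] → torsion [5]

Answer: M ≅ ℤ^2 ⊕ ℤ/5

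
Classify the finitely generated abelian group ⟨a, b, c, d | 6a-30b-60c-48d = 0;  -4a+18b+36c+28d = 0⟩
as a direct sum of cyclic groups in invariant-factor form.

rank_ℚ(R)=2; free=4−2=2
SNF(R) diag = [2, 6] → torsion [2, 6]

Answer: M ≅ ℤ^2 ⊕ ℤ/2 ⊕ ℤ/6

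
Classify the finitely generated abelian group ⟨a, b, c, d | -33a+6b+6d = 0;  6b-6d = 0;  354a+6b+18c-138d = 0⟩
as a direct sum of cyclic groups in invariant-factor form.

Answer: M ≅ ℤ^1 ⊕ ℤ/3 ⊕ ℤ/6 ⊕ ℤ/18

Derivation:
rank_ℚ(R)=3; free=4−3=1
SNF(R) diag = [3, 6, 18] → torsion [3, 6, 18]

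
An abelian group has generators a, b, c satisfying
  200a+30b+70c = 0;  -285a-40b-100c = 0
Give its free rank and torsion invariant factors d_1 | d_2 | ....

rank_ℚ(R)=2; free=3−2=1
SNF(R) diag = [5, 10] → torsion [5, 10]

Answer: M ≅ ℤ^1 ⊕ ℤ/5 ⊕ ℤ/10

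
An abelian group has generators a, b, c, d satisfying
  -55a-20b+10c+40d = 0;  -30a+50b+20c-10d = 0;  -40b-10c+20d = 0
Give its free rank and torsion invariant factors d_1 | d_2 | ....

Answer: M ≅ ℤ^1 ⊕ ℤ/5 ⊕ ℤ/10 ⊕ ℤ/30

Derivation:
rank_ℚ(R)=3; free=4−3=1
SNF(R) diag = [5, 10, 30] → torsion [5, 10, 30]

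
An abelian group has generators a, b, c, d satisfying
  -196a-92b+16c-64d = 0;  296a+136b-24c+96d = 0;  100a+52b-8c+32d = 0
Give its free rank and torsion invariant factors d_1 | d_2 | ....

rank_ℚ(R)=3; free=4−3=1
SNF(R) diag = [4, 8, 8] → torsion [4, 8, 8]

Answer: M ≅ ℤ^1 ⊕ ℤ/4 ⊕ ℤ/8 ⊕ ℤ/8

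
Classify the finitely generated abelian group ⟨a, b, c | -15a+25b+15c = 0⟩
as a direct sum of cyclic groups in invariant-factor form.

Answer: M ≅ ℤ^2 ⊕ ℤ/5

Derivation:
rank_ℚ(R)=1; free=3−1=2
SNF(R) diag = [5] → torsion [5]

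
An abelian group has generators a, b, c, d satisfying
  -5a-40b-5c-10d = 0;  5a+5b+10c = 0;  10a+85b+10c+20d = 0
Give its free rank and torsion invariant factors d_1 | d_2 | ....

rank_ℚ(R)=3; free=4−3=1
SNF(R) diag = [5, 5, 5] → torsion [5, 5, 5]

Answer: M ≅ ℤ^1 ⊕ ℤ/5 ⊕ ℤ/5 ⊕ ℤ/5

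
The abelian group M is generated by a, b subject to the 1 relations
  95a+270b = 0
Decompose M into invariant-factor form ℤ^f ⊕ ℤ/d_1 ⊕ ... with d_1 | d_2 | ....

Answer: M ≅ ℤ^1 ⊕ ℤ/5

Derivation:
rank_ℚ(R)=1; free=2−1=1
SNF(R) diag = [5] → torsion [5]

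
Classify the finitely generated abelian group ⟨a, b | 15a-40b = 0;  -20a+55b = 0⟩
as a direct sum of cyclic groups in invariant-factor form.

Answer: M ≅ ℤ/5 ⊕ ℤ/5

Derivation:
rank_ℚ(R)=2; free=2−2=0
SNF(R) diag = [5, 5] → torsion [5, 5]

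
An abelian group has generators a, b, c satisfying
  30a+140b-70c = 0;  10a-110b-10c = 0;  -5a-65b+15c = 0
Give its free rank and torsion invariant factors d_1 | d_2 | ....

Answer: M ≅ ℤ/5 ⊕ ℤ/10 ⊕ ℤ/20

Derivation:
rank_ℚ(R)=3; free=3−3=0
SNF(R) diag = [5, 10, 20] → torsion [5, 10, 20]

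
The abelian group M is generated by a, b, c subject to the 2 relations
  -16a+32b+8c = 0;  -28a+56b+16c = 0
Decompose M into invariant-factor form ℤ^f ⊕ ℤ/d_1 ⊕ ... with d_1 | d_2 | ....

rank_ℚ(R)=2; free=3−2=1
SNF(R) diag = [4, 8] → torsion [4, 8]

Answer: M ≅ ℤ^1 ⊕ ℤ/4 ⊕ ℤ/8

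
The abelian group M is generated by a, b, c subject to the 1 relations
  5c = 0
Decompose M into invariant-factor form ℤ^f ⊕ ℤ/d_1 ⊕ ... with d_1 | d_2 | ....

Answer: M ≅ ℤ^2 ⊕ ℤ/5

Derivation:
rank_ℚ(R)=1; free=3−1=2
SNF(R) diag = [5] → torsion [5]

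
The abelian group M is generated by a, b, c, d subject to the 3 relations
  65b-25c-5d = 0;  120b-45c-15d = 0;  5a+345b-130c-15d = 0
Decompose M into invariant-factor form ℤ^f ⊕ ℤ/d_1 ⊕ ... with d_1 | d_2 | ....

Answer: M ≅ ℤ^1 ⊕ ℤ/5 ⊕ ℤ/5 ⊕ ℤ/15

Derivation:
rank_ℚ(R)=3; free=4−3=1
SNF(R) diag = [5, 5, 15] → torsion [5, 5, 15]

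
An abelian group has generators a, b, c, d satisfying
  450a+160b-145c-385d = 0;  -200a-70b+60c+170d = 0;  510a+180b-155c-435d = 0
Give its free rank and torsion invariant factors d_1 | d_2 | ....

rank_ℚ(R)=3; free=4−3=1
SNF(R) diag = [5, 10, 20] → torsion [5, 10, 20]

Answer: M ≅ ℤ^1 ⊕ ℤ/5 ⊕ ℤ/10 ⊕ ℤ/20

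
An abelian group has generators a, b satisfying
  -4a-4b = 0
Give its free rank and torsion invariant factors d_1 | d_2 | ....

rank_ℚ(R)=1; free=2−1=1
SNF(R) diag = [4] → torsion [4]

Answer: M ≅ ℤ^1 ⊕ ℤ/4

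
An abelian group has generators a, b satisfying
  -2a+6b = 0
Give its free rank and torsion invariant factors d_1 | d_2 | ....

Answer: M ≅ ℤ^1 ⊕ ℤ/2

Derivation:
rank_ℚ(R)=1; free=2−1=1
SNF(R) diag = [2] → torsion [2]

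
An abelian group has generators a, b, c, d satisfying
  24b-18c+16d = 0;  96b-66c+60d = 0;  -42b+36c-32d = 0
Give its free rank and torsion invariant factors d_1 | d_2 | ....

Answer: M ≅ ℤ^1 ⊕ ℤ/2 ⊕ ℤ/6 ⊕ ℤ/12

Derivation:
rank_ℚ(R)=3; free=4−3=1
SNF(R) diag = [2, 6, 12] → torsion [2, 6, 12]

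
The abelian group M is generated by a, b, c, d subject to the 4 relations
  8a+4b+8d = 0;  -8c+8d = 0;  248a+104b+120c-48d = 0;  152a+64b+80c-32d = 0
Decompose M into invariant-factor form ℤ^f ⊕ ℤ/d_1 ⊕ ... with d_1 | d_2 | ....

Answer: M ≅ ℤ/4 ⊕ ℤ/8 ⊕ ℤ/8 ⊕ ℤ/8

Derivation:
rank_ℚ(R)=4; free=4−4=0
SNF(R) diag = [4, 8, 8, 8] → torsion [4, 8, 8, 8]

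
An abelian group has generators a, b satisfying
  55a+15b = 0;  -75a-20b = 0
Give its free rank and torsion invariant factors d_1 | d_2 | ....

rank_ℚ(R)=2; free=2−2=0
SNF(R) diag = [5, 5] → torsion [5, 5]

Answer: M ≅ ℤ/5 ⊕ ℤ/5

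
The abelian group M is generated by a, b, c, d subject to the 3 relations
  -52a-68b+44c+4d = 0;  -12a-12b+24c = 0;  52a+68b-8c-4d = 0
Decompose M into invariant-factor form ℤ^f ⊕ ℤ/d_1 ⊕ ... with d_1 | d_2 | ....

Answer: M ≅ ℤ^1 ⊕ ℤ/4 ⊕ ℤ/12 ⊕ ℤ/36

Derivation:
rank_ℚ(R)=3; free=4−3=1
SNF(R) diag = [4, 12, 36] → torsion [4, 12, 36]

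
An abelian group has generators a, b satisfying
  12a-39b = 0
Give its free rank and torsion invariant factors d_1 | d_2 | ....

Answer: M ≅ ℤ^1 ⊕ ℤ/3

Derivation:
rank_ℚ(R)=1; free=2−1=1
SNF(R) diag = [3] → torsion [3]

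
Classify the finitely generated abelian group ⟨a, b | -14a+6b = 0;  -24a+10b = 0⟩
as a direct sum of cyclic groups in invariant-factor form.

Answer: M ≅ ℤ/2 ⊕ ℤ/2

Derivation:
rank_ℚ(R)=2; free=2−2=0
SNF(R) diag = [2, 2] → torsion [2, 2]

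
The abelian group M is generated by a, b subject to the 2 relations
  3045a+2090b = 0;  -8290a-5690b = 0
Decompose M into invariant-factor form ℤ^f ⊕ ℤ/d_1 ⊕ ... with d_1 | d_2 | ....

rank_ℚ(R)=2; free=2−2=0
SNF(R) diag = [5, 10] → torsion [5, 10]

Answer: M ≅ ℤ/5 ⊕ ℤ/10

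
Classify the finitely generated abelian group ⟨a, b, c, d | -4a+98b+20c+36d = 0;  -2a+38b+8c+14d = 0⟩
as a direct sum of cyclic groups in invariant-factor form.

Answer: M ≅ ℤ^2 ⊕ ℤ/2 ⊕ ℤ/2

Derivation:
rank_ℚ(R)=2; free=4−2=2
SNF(R) diag = [2, 2] → torsion [2, 2]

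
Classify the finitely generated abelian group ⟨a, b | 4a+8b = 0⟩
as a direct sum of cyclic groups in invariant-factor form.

Answer: M ≅ ℤ^1 ⊕ ℤ/4

Derivation:
rank_ℚ(R)=1; free=2−1=1
SNF(R) diag = [4] → torsion [4]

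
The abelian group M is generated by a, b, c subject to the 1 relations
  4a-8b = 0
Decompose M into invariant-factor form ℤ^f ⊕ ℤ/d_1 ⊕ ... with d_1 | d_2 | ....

Answer: M ≅ ℤ^2 ⊕ ℤ/4

Derivation:
rank_ℚ(R)=1; free=3−1=2
SNF(R) diag = [4] → torsion [4]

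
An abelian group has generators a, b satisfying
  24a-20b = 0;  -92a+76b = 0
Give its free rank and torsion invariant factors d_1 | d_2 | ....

Answer: M ≅ ℤ/4 ⊕ ℤ/4

Derivation:
rank_ℚ(R)=2; free=2−2=0
SNF(R) diag = [4, 4] → torsion [4, 4]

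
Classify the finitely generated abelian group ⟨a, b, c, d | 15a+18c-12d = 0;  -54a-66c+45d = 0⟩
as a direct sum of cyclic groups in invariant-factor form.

Answer: M ≅ ℤ^2 ⊕ ℤ/3 ⊕ ℤ/3

Derivation:
rank_ℚ(R)=2; free=4−2=2
SNF(R) diag = [3, 3] → torsion [3, 3]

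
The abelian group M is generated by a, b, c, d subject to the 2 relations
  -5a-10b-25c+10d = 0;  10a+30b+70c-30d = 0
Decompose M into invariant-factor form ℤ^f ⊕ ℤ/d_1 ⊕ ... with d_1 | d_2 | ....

rank_ℚ(R)=2; free=4−2=2
SNF(R) diag = [5, 10] → torsion [5, 10]

Answer: M ≅ ℤ^2 ⊕ ℤ/5 ⊕ ℤ/10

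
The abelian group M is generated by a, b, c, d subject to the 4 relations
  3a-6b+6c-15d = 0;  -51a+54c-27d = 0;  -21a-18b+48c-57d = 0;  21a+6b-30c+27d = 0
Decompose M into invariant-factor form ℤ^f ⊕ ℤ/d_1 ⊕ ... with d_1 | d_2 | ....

rank_ℚ(R)=4; free=4−4=0
SNF(R) diag = [3, 6, 6, 12] → torsion [3, 6, 6, 12]

Answer: M ≅ ℤ/3 ⊕ ℤ/6 ⊕ ℤ/6 ⊕ ℤ/12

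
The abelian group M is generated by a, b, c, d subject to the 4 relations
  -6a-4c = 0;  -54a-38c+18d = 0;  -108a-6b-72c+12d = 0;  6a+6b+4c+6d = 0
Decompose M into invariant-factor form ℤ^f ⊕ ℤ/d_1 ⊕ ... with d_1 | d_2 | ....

rank_ℚ(R)=4; free=4−4=0
SNF(R) diag = [2, 6, 6, 18] → torsion [2, 6, 6, 18]

Answer: M ≅ ℤ/2 ⊕ ℤ/6 ⊕ ℤ/6 ⊕ ℤ/18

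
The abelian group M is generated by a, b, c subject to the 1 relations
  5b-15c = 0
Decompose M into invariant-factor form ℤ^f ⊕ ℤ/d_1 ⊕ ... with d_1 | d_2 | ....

rank_ℚ(R)=1; free=3−1=2
SNF(R) diag = [5] → torsion [5]

Answer: M ≅ ℤ^2 ⊕ ℤ/5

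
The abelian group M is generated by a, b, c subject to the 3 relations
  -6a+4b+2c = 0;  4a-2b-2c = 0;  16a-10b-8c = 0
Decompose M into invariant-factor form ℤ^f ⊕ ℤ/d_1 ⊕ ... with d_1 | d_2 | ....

rank_ℚ(R)=3; free=3−3=0
SNF(R) diag = [2, 2, 2] → torsion [2, 2, 2]

Answer: M ≅ ℤ/2 ⊕ ℤ/2 ⊕ ℤ/2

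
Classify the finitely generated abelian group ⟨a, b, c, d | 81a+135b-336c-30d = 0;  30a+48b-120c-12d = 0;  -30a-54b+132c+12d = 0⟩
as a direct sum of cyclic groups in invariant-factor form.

rank_ℚ(R)=3; free=4−3=1
SNF(R) diag = [3, 6, 12] → torsion [3, 6, 12]

Answer: M ≅ ℤ^1 ⊕ ℤ/3 ⊕ ℤ/6 ⊕ ℤ/12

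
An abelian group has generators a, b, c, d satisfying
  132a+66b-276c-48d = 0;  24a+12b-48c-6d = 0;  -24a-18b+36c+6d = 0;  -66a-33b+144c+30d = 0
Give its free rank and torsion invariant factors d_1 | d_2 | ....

rank_ℚ(R)=4; free=4−4=0
SNF(R) diag = [3, 6, 12, 12] → torsion [3, 6, 12, 12]

Answer: M ≅ ℤ/3 ⊕ ℤ/6 ⊕ ℤ/12 ⊕ ℤ/12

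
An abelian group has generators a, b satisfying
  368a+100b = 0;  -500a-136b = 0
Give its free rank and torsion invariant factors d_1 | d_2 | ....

rank_ℚ(R)=2; free=2−2=0
SNF(R) diag = [4, 12] → torsion [4, 12]

Answer: M ≅ ℤ/4 ⊕ ℤ/12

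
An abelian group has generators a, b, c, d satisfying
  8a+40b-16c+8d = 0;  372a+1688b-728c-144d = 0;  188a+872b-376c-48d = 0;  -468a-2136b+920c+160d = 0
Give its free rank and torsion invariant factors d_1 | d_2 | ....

rank_ℚ(R)=4; free=4−4=0
SNF(R) diag = [4, 8, 16, 16] → torsion [4, 8, 16, 16]

Answer: M ≅ ℤ/4 ⊕ ℤ/8 ⊕ ℤ/16 ⊕ ℤ/16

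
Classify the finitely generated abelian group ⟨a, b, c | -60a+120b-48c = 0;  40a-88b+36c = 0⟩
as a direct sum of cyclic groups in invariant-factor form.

rank_ℚ(R)=2; free=3−2=1
SNF(R) diag = [4, 12] → torsion [4, 12]

Answer: M ≅ ℤ^1 ⊕ ℤ/4 ⊕ ℤ/12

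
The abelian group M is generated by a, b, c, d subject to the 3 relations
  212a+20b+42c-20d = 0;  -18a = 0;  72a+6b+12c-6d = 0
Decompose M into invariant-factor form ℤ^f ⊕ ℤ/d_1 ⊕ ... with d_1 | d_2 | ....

Answer: M ≅ ℤ^1 ⊕ ℤ/2 ⊕ ℤ/6 ⊕ ℤ/18

Derivation:
rank_ℚ(R)=3; free=4−3=1
SNF(R) diag = [2, 6, 18] → torsion [2, 6, 18]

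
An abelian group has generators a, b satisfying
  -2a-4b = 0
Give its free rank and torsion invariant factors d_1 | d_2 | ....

rank_ℚ(R)=1; free=2−1=1
SNF(R) diag = [2] → torsion [2]

Answer: M ≅ ℤ^1 ⊕ ℤ/2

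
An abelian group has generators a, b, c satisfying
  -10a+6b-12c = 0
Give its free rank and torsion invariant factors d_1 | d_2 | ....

Answer: M ≅ ℤ^2 ⊕ ℤ/2

Derivation:
rank_ℚ(R)=1; free=3−1=2
SNF(R) diag = [2] → torsion [2]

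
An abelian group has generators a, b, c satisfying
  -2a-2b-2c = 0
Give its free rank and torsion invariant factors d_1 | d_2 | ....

rank_ℚ(R)=1; free=3−1=2
SNF(R) diag = [2] → torsion [2]

Answer: M ≅ ℤ^2 ⊕ ℤ/2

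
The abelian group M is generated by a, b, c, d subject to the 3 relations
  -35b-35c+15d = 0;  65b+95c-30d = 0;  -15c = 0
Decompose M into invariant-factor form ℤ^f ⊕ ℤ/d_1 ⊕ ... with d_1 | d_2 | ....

Answer: M ≅ ℤ^1 ⊕ ℤ/5 ⊕ ℤ/15 ⊕ ℤ/15

Derivation:
rank_ℚ(R)=3; free=4−3=1
SNF(R) diag = [5, 15, 15] → torsion [5, 15, 15]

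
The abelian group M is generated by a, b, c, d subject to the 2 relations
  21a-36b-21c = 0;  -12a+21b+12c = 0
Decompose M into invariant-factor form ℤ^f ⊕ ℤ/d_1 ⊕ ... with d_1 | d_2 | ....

rank_ℚ(R)=2; free=4−2=2
SNF(R) diag = [3, 3] → torsion [3, 3]

Answer: M ≅ ℤ^2 ⊕ ℤ/3 ⊕ ℤ/3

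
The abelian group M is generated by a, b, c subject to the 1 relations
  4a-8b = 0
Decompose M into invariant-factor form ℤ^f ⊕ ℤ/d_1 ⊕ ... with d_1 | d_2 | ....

rank_ℚ(R)=1; free=3−1=2
SNF(R) diag = [4] → torsion [4]

Answer: M ≅ ℤ^2 ⊕ ℤ/4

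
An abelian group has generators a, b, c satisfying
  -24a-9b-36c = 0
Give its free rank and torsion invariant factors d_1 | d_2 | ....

Answer: M ≅ ℤ^2 ⊕ ℤ/3

Derivation:
rank_ℚ(R)=1; free=3−1=2
SNF(R) diag = [3] → torsion [3]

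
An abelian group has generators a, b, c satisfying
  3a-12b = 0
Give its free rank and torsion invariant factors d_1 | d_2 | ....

rank_ℚ(R)=1; free=3−1=2
SNF(R) diag = [3] → torsion [3]

Answer: M ≅ ℤ^2 ⊕ ℤ/3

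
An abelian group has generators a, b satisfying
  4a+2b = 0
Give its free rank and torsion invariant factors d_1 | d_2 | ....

rank_ℚ(R)=1; free=2−1=1
SNF(R) diag = [2] → torsion [2]

Answer: M ≅ ℤ^1 ⊕ ℤ/2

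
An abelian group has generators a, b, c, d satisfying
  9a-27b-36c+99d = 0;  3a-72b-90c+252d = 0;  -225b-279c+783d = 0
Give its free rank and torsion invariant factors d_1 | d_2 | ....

Answer: M ≅ ℤ^1 ⊕ ℤ/3 ⊕ ℤ/9 ⊕ ℤ/9

Derivation:
rank_ℚ(R)=3; free=4−3=1
SNF(R) diag = [3, 9, 9] → torsion [3, 9, 9]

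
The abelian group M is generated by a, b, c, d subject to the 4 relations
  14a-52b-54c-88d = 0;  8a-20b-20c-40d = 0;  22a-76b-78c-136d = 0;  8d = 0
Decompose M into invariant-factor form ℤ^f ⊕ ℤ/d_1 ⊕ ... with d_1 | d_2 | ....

Answer: M ≅ ℤ/2 ⊕ ℤ/4 ⊕ ℤ/8 ⊕ ℤ/8

Derivation:
rank_ℚ(R)=4; free=4−4=0
SNF(R) diag = [2, 4, 8, 8] → torsion [2, 4, 8, 8]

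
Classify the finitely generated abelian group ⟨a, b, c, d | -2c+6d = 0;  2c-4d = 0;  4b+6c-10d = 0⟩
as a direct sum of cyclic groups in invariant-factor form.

rank_ℚ(R)=3; free=4−3=1
SNF(R) diag = [2, 2, 4] → torsion [2, 2, 4]

Answer: M ≅ ℤ^1 ⊕ ℤ/2 ⊕ ℤ/2 ⊕ ℤ/4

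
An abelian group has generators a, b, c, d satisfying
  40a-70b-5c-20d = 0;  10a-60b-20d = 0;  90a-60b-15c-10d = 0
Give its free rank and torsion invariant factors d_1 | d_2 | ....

Answer: M ≅ ℤ^1 ⊕ ℤ/5 ⊕ ℤ/10 ⊕ ℤ/10

Derivation:
rank_ℚ(R)=3; free=4−3=1
SNF(R) diag = [5, 10, 10] → torsion [5, 10, 10]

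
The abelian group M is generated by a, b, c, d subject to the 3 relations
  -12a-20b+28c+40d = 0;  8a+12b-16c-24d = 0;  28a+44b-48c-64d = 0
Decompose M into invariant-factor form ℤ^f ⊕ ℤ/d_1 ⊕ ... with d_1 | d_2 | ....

rank_ℚ(R)=3; free=4−3=1
SNF(R) diag = [4, 4, 12] → torsion [4, 4, 12]

Answer: M ≅ ℤ^1 ⊕ ℤ/4 ⊕ ℤ/4 ⊕ ℤ/12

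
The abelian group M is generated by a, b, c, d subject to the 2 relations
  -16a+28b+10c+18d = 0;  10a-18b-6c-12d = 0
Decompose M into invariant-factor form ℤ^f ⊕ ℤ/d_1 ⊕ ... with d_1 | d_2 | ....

rank_ℚ(R)=2; free=4−2=2
SNF(R) diag = [2, 2] → torsion [2, 2]

Answer: M ≅ ℤ^2 ⊕ ℤ/2 ⊕ ℤ/2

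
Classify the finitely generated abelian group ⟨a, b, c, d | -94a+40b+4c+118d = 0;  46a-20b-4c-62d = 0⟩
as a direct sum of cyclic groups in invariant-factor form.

rank_ℚ(R)=2; free=4−2=2
SNF(R) diag = [2, 4] → torsion [2, 4]

Answer: M ≅ ℤ^2 ⊕ ℤ/2 ⊕ ℤ/4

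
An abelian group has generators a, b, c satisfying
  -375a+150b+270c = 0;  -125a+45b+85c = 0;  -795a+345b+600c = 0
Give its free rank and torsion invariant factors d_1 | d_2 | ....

rank_ℚ(R)=3; free=3−3=0
SNF(R) diag = [5, 15, 15] → torsion [5, 15, 15]

Answer: M ≅ ℤ/5 ⊕ ℤ/15 ⊕ ℤ/15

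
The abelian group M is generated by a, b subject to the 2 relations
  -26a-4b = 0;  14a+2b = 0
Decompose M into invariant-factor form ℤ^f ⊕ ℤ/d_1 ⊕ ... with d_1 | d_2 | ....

rank_ℚ(R)=2; free=2−2=0
SNF(R) diag = [2, 2] → torsion [2, 2]

Answer: M ≅ ℤ/2 ⊕ ℤ/2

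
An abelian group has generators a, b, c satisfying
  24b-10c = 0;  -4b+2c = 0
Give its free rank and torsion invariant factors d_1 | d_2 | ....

rank_ℚ(R)=2; free=3−2=1
SNF(R) diag = [2, 4] → torsion [2, 4]

Answer: M ≅ ℤ^1 ⊕ ℤ/2 ⊕ ℤ/4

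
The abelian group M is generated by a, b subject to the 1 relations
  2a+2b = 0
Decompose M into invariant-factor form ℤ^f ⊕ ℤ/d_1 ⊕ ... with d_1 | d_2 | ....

rank_ℚ(R)=1; free=2−1=1
SNF(R) diag = [2] → torsion [2]

Answer: M ≅ ℤ^1 ⊕ ℤ/2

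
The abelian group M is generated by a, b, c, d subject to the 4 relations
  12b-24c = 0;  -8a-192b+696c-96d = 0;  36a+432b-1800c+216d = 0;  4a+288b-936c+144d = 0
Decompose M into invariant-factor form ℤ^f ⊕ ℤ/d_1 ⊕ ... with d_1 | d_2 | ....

rank_ℚ(R)=4; free=4−4=0
SNF(R) diag = [4, 12, 24, 72] → torsion [4, 12, 24, 72]

Answer: M ≅ ℤ/4 ⊕ ℤ/12 ⊕ ℤ/24 ⊕ ℤ/72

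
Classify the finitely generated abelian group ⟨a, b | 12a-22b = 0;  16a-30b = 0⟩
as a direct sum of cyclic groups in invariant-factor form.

rank_ℚ(R)=2; free=2−2=0
SNF(R) diag = [2, 4] → torsion [2, 4]

Answer: M ≅ ℤ/2 ⊕ ℤ/4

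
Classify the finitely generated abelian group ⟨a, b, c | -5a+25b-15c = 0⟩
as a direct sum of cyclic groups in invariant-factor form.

rank_ℚ(R)=1; free=3−1=2
SNF(R) diag = [5] → torsion [5]

Answer: M ≅ ℤ^2 ⊕ ℤ/5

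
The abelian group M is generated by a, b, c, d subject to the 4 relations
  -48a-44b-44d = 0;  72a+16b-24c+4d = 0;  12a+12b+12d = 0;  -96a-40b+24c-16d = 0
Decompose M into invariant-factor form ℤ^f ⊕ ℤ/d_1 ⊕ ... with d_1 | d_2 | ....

rank_ℚ(R)=4; free=4−4=0
SNF(R) diag = [4, 12, 12, 24] → torsion [4, 12, 12, 24]

Answer: M ≅ ℤ/4 ⊕ ℤ/12 ⊕ ℤ/12 ⊕ ℤ/24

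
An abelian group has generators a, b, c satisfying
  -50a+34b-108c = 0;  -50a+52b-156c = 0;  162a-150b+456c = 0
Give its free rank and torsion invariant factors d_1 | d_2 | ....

Answer: M ≅ ℤ/2 ⊕ ℤ/6 ⊕ ℤ/12

Derivation:
rank_ℚ(R)=3; free=3−3=0
SNF(R) diag = [2, 6, 12] → torsion [2, 6, 12]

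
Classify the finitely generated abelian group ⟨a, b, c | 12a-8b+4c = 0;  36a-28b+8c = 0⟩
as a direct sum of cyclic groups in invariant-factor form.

Answer: M ≅ ℤ^1 ⊕ ℤ/4 ⊕ ℤ/12

Derivation:
rank_ℚ(R)=2; free=3−2=1
SNF(R) diag = [4, 12] → torsion [4, 12]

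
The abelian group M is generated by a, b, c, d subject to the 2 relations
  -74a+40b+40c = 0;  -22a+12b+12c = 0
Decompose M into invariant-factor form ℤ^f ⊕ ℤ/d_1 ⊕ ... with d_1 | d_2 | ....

rank_ℚ(R)=2; free=4−2=2
SNF(R) diag = [2, 4] → torsion [2, 4]

Answer: M ≅ ℤ^2 ⊕ ℤ/2 ⊕ ℤ/4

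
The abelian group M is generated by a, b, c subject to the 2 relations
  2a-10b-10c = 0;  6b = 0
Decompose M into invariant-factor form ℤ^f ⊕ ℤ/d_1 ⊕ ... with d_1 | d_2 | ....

Answer: M ≅ ℤ^1 ⊕ ℤ/2 ⊕ ℤ/6

Derivation:
rank_ℚ(R)=2; free=3−2=1
SNF(R) diag = [2, 6] → torsion [2, 6]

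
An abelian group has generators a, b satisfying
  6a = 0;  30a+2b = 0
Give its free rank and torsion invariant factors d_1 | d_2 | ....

Answer: M ≅ ℤ/2 ⊕ ℤ/6

Derivation:
rank_ℚ(R)=2; free=2−2=0
SNF(R) diag = [2, 6] → torsion [2, 6]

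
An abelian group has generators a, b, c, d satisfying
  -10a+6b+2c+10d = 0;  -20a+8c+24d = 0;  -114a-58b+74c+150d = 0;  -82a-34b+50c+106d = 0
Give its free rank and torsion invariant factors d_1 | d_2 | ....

Answer: M ≅ ℤ/2 ⊕ ℤ/4 ⊕ ℤ/4 ⊕ ℤ/8

Derivation:
rank_ℚ(R)=4; free=4−4=0
SNF(R) diag = [2, 4, 4, 8] → torsion [2, 4, 4, 8]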